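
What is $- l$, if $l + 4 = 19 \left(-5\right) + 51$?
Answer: $48$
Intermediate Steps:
$l = -48$ ($l = -4 + \left(19 \left(-5\right) + 51\right) = -4 + \left(-95 + 51\right) = -4 - 44 = -48$)
$- l = \left(-1\right) \left(-48\right) = 48$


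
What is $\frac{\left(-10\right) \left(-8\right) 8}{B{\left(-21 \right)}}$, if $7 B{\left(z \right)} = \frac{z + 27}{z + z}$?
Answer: $-31360$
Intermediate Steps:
$B{\left(z \right)} = \frac{27 + z}{14 z}$ ($B{\left(z \right)} = \frac{\left(z + 27\right) \frac{1}{z + z}}{7} = \frac{\left(27 + z\right) \frac{1}{2 z}}{7} = \frac{\frac{1}{2} \frac{1}{z} \left(27 + z\right)}{7} = \frac{27 + z}{14 z}$)
$\frac{\left(-10\right) \left(-8\right) 8}{B{\left(-21 \right)}} = \frac{\left(-10\right) \left(-8\right) 8}{\frac{1}{14} \frac{1}{-21} \left(27 - 21\right)} = \frac{80 \cdot 8}{\frac{1}{14} \left(- \frac{1}{21}\right) 6} = \frac{640}{- \frac{1}{49}} = 640 \left(-49\right) = -31360$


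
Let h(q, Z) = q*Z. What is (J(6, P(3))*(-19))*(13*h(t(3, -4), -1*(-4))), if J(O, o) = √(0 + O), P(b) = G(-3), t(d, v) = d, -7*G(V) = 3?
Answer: -2964*√6 ≈ -7260.3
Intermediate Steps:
G(V) = -3/7 (G(V) = -⅐*3 = -3/7)
P(b) = -3/7
h(q, Z) = Z*q
J(O, o) = √O
(J(6, P(3))*(-19))*(13*h(t(3, -4), -1*(-4))) = (√6*(-19))*(13*(-1*(-4)*3)) = (-19*√6)*(13*(4*3)) = (-19*√6)*(13*12) = -19*√6*156 = -2964*√6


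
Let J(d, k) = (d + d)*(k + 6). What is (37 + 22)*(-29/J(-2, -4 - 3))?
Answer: -1711/4 ≈ -427.75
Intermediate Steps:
J(d, k) = 2*d*(6 + k) (J(d, k) = (2*d)*(6 + k) = 2*d*(6 + k))
(37 + 22)*(-29/J(-2, -4 - 3)) = (37 + 22)*(-29*(-1/(4*(6 + (-4 - 3))))) = 59*(-29*(-1/(4*(6 - 7)))) = 59*(-29/(2*(-2)*(-1))) = 59*(-29/4) = -1711/4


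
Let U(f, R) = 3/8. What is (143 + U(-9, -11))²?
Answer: 1315609/64 ≈ 20556.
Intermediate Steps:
U(f, R) = 3/8 (U(f, R) = 3*(⅛) = 3/8)
(143 + U(-9, -11))² = (143 + 3/8)² = (1147/8)² = 1315609/64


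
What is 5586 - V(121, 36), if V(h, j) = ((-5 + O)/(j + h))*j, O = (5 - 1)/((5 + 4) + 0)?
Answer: 877166/157 ≈ 5587.0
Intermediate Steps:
O = 4/9 (O = 4/(9 + 0) = 4/9 ≈ 0.44444)
V(h, j) = -41*j/(9*(h + j)) (V(h, j) = ((-5 + 4/9)/(j + h))*j = (-41/(9*(h + j)))*j = -41*j/(9*(h + j)))
5586 - V(121, 36) = 5586 - (-41)*36/(9*121 + 9*36) = 5586 - (-41)*36/(1089 + 324) = 5586 - (-41)*36/1413 = 5586 - 1*(-164/157) = 5586 + 164/157 = 877166/157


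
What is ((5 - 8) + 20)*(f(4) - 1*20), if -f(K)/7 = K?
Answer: -816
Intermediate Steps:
f(K) = -7*K
((5 - 8) + 20)*(f(4) - 1*20) = ((5 - 8) + 20)*(-7*4 - 1*20) = (-3 + 20)*(-28 - 20) = 17*(-48) = -816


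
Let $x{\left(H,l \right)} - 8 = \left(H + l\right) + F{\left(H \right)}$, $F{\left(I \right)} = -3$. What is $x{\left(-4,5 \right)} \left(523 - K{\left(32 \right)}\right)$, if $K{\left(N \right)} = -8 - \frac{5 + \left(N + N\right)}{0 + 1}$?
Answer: $3600$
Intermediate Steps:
$x{\left(H,l \right)} = 5 + H + l$ ($x{\left(H,l \right)} = 8 - \left(3 - H - l\right) = 8 + \left(-3 + H + l\right) = 5 + H + l$)
$K{\left(N \right)} = -13 - 2 N$ ($K{\left(N \right)} = -8 - \frac{5 + 2 N}{1} = -8 - \left(5 + 2 N\right) 1 = -8 - \left(5 + 2 N\right) = -13 - 2 N$)
$x{\left(-4,5 \right)} \left(523 - K{\left(32 \right)}\right) = \left(5 - 4 + 5\right) \left(523 - \left(-13 - 64\right)\right) = 6 \left(523 - \left(-13 - 64\right)\right) = 6 \left(523 - -77\right) = 6 \left(523 + 77\right) = 6 \cdot 600 = 3600$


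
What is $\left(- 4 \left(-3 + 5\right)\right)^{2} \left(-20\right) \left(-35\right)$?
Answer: $44800$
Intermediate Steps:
$\left(- 4 \left(-3 + 5\right)\right)^{2} \left(-20\right) \left(-35\right) = \left(\left(-4\right) 2\right)^{2} \left(-20\right) \left(-35\right) = \left(-8\right)^{2} \left(-20\right) \left(-35\right) = 64 \left(-20\right) \left(-35\right) = \left(-1280\right) \left(-35\right) = 44800$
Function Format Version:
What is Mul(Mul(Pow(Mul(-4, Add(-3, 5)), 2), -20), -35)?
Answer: 44800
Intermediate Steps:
Mul(Mul(Pow(Mul(-4, Add(-3, 5)), 2), -20), -35) = Mul(Mul(Pow(Mul(-4, 2), 2), -20), -35) = Mul(Mul(Pow(-8, 2), -20), -35) = Mul(Mul(64, -20), -35) = Mul(-1280, -35) = 44800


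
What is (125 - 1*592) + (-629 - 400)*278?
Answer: -286529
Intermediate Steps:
(125 - 1*592) + (-629 - 400)*278 = (125 - 592) - 1029*278 = -467 - 286062 = -286529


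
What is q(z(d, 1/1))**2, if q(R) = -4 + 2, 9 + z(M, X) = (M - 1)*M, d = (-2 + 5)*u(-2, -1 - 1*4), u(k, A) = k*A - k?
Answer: 4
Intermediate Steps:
u(k, A) = -k + A*k (u(k, A) = A*k - k = -k + A*k)
d = 36 (d = (-2 + 5)*(-2*(-1 + (-1 - 1*4))) = 3*(-2*(-1 + (-1 - 4))) = 3*(-2*(-1 - 5)) = 3*(-2*(-6)) = 3*12 = 36)
z(M, X) = -9 + M*(-1 + M) (z(M, X) = -9 + (M - 1)*M = -9 + (-1 + M)*M = -9 + M*(-1 + M))
q(R) = -2
q(z(d, 1/1))**2 = (-2)**2 = 4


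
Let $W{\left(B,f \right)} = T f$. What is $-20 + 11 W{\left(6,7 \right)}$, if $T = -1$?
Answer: $-97$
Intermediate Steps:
$W{\left(B,f \right)} = - f$
$-20 + 11 W{\left(6,7 \right)} = -20 + 11 \left(\left(-1\right) 7\right) = -20 + 11 \left(-7\right) = -20 - 77 = -97$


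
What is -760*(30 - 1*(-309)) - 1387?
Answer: -259027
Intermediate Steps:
-760*(30 - 1*(-309)) - 1387 = -760*(30 + 309) - 1387 = -760*339 - 1387 = -257640 - 1387 = -259027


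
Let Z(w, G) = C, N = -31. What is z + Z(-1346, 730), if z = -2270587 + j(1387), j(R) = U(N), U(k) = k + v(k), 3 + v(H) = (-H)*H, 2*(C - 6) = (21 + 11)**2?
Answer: -2271064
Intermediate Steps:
C = 518 (C = 6 + (21 + 11)**2/2 = 6 + (1/2)*32**2 = 6 + (1/2)*1024 = 6 + 512 = 518)
v(H) = -3 - H**2 (v(H) = -3 + (-H)*H = -3 - H**2)
Z(w, G) = 518
U(k) = -3 + k - k**2 (U(k) = k + (-3 - k**2) = -3 + k - k**2)
j(R) = -995 (j(R) = -3 - 31 - 1*(-31)**2 = -3 - 31 - 1*961 = -3 - 31 - 961 = -995)
z = -2271582 (z = -2270587 - 995 = -2271582)
z + Z(-1346, 730) = -2271582 + 518 = -2271064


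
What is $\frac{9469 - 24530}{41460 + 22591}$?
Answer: $- \frac{15061}{64051} \approx -0.23514$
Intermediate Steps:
$\frac{9469 - 24530}{41460 + 22591} = - \frac{15061}{64051}$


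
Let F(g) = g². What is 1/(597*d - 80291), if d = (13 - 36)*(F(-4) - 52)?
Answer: 1/414025 ≈ 2.4153e-6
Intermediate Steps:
d = 828 (d = (13 - 36)*((-4)² - 52) = -23*(16 - 52) = -23*(-36) = 828)
1/(597*d - 80291) = 1/(597*828 - 80291) = 1/(494316 - 80291) = 1/414025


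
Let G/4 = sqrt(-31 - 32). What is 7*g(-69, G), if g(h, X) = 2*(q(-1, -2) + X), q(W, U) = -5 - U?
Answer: -42 + 168*I*sqrt(7) ≈ -42.0 + 444.49*I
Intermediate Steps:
G = 12*I*sqrt(7) (G = 4*sqrt(-31 - 32) = 4*sqrt(-63) = 4*(3*I*sqrt(7)) = 12*I*sqrt(7) ≈ 31.749*I)
g(h, X) = -6 + 2*X (g(h, X) = 2*((-5 - 1*(-2)) + X) = 2*((-5 + 2) + X) = 2*(-3 + X) = -6 + 2*X)
7*g(-69, G) = 7*(-6 + 2*(12*I*sqrt(7))) = 7*(-6 + 24*I*sqrt(7)) = -42 + 168*I*sqrt(7)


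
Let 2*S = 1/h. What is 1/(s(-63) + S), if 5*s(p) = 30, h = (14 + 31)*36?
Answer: 3240/19441 ≈ 0.16666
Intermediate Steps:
h = 1620 (h = 45*36 = 1620)
s(p) = 6 (s(p) = (⅕)*30 = 6)
S = 1/3240 (S = (½)/1620 = (½)*(1/1620) = 1/3240 ≈ 0.00030864)
1/(s(-63) + S) = 1/(6 + 1/3240) = 1/(19441/3240) = 3240/19441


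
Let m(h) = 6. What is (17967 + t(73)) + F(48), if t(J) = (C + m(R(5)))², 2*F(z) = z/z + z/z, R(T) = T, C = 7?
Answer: 18137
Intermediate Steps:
F(z) = 1 (F(z) = (z/z + z/z)/2 = (1 + 1)/2 = (½)*2 = 1)
t(J) = 169 (t(J) = (7 + 6)² = 13² = 169)
(17967 + t(73)) + F(48) = (17967 + 169) + 1 = 18136 + 1 = 18137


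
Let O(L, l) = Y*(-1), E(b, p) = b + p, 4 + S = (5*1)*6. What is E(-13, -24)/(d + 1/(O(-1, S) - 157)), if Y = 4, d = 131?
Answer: -161/570 ≈ -0.28246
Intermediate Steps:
S = 26 (S = -4 + (5*1)*6 = -4 + 5*6 = -4 + 30 = 26)
O(L, l) = -4 (O(L, l) = 4*(-1) = -4)
E(-13, -24)/(d + 1/(O(-1, S) - 157)) = (-13 - 24)/(131 + 1/(-4 - 157)) = -37/(131 + 1/(-161)) = -37/(131 - 1/161) = -37/21090/161 = -37*161/21090 = -161/570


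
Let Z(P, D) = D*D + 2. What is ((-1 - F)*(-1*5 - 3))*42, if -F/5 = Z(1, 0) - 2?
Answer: 336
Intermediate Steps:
Z(P, D) = 2 + D² (Z(P, D) = D² + 2 = 2 + D²)
F = 0 (F = -5*((2 + 0²) - 2) = -5*((2 + 0) - 2) = -5*(2 - 2) = -5*0 = 0)
((-1 - F)*(-1*5 - 3))*42 = ((-1 - 1*0)*(-1*5 - 3))*42 = ((-1 + 0)*(-5 - 3))*42 = -1*(-8)*42 = 8*42 = 336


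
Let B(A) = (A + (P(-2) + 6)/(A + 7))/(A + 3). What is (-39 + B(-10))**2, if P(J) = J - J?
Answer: 68121/49 ≈ 1390.2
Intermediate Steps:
P(J) = 0
B(A) = (A + 6/(7 + A))/(3 + A) (B(A) = (A + (0 + 6)/(A + 7))/(A + 3) = (A + 6/(7 + A))/(3 + A))
(-39 + B(-10))**2 = (-39 + (6 + (-10)**2 + 7*(-10))/(21 + (-10)**2 + 10*(-10)))**2 = (-39 + (6 + 100 - 70)/(21 + 100 - 100))**2 = (-39 + 36/21)**2 = (-39 + (1/21)*36)**2 = (-39 + 12/7)**2 = (-261/7)**2 = 68121/49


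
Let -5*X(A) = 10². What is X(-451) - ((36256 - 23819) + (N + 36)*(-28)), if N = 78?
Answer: -9265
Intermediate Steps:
X(A) = -20 (X(A) = -⅕*10² = -⅕*100 = -20)
X(-451) - ((36256 - 23819) + (N + 36)*(-28)) = -20 - ((36256 - 23819) + (78 + 36)*(-28)) = -20 - (12437 + 114*(-28)) = -20 - (12437 - 3192) = -20 - 1*9245 = -20 - 9245 = -9265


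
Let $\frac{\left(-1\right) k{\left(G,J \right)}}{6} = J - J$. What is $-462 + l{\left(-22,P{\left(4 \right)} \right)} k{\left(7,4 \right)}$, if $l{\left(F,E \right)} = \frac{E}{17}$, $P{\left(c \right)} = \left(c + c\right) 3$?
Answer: $-462$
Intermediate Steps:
$k{\left(G,J \right)} = 0$ ($k{\left(G,J \right)} = - 6 \left(J - J\right) = \left(-6\right) 0 = 0$)
$P{\left(c \right)} = 6 c$ ($P{\left(c \right)} = 2 c 3 = 6 c$)
$l{\left(F,E \right)} = \frac{E}{17}$ ($l{\left(F,E \right)} = E \frac{1}{17} = \frac{E}{17}$)
$-462 + l{\left(-22,P{\left(4 \right)} \right)} k{\left(7,4 \right)} = -462 + \frac{6 \cdot 4}{17} \cdot 0 = -462 + \frac{1}{17} \cdot 24 \cdot 0 = -462 + \frac{24}{17} \cdot 0 = -462 + 0 = -462$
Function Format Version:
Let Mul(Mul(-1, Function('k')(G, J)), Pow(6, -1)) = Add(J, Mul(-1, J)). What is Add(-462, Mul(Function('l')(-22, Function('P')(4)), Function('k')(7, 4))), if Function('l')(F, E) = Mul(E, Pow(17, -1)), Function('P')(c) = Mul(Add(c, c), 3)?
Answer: -462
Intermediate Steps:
Function('k')(G, J) = 0 (Function('k')(G, J) = Mul(-6, Add(J, Mul(-1, J))) = Mul(-6, 0) = 0)
Function('P')(c) = Mul(6, c) (Function('P')(c) = Mul(Mul(2, c), 3) = Mul(6, c))
Function('l')(F, E) = Mul(Rational(1, 17), E) (Function('l')(F, E) = Mul(E, Rational(1, 17)) = Mul(Rational(1, 17), E))
Add(-462, Mul(Function('l')(-22, Function('P')(4)), Function('k')(7, 4))) = Add(-462, Mul(Mul(Rational(1, 17), Mul(6, 4)), 0)) = Add(-462, Mul(Mul(Rational(1, 17), 24), 0)) = Add(-462, Mul(Rational(24, 17), 0)) = Add(-462, 0) = -462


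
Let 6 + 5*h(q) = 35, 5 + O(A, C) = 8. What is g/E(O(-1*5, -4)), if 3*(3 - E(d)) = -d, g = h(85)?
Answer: 29/20 ≈ 1.4500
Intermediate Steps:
O(A, C) = 3 (O(A, C) = -5 + 8 = 3)
h(q) = 29/5 (h(q) = -6/5 + (1/5)*35 = -6/5 + 7 = 29/5)
g = 29/5 ≈ 5.8000
E(d) = 3 + d/3 (E(d) = 3 - (-1)*d/3 = 3 + d/3)
g/E(O(-1*5, -4)) = 29/(5*(3 + (1/3)*3)) = 29/(5*(3 + 1)) = (29/5)/4 = (29/5)*(1/4) = 29/20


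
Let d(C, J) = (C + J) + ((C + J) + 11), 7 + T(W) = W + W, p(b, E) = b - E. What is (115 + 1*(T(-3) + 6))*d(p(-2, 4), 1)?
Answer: 108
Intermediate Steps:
T(W) = -7 + 2*W (T(W) = -7 + (W + W) = -7 + 2*W)
d(C, J) = 11 + 2*C + 2*J (d(C, J) = (C + J) + (11 + C + J) = 11 + 2*C + 2*J)
(115 + 1*(T(-3) + 6))*d(p(-2, 4), 1) = (115 + 1*((-7 + 2*(-3)) + 6))*(11 + 2*(-2 - 1*4) + 2*1) = (115 + 1*((-7 - 6) + 6))*(11 + 2*(-2 - 4) + 2) = (115 + 1*(-13 + 6))*(11 + 2*(-6) + 2) = (115 + 1*(-7))*(11 - 12 + 2) = (115 - 7)*1 = 108*1 = 108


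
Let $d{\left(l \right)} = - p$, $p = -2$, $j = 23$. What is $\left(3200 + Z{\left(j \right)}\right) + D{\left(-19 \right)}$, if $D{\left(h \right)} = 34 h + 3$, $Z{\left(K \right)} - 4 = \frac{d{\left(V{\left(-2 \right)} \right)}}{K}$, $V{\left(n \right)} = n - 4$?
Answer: $\frac{58905}{23} \approx 2561.1$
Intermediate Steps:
$V{\left(n \right)} = -4 + n$ ($V{\left(n \right)} = n - 4 = -4 + n$)
$d{\left(l \right)} = 2$ ($d{\left(l \right)} = \left(-1\right) \left(-2\right) = 2$)
$Z{\left(K \right)} = 4 + \frac{2}{K}$
$D{\left(h \right)} = 3 + 34 h$
$\left(3200 + Z{\left(j \right)}\right) + D{\left(-19 \right)} = \left(3200 + \left(4 + \frac{2}{23}\right)\right) + \left(3 + 34 \left(-19\right)\right) = \left(3200 + \left(4 + 2 \cdot \frac{1}{23}\right)\right) + \left(3 - 646\right) = \left(3200 + \left(4 + \frac{2}{23}\right)\right) - 643 = \left(3200 + \frac{94}{23}\right) - 643 = \frac{73694}{23} - 643 = \frac{58905}{23}$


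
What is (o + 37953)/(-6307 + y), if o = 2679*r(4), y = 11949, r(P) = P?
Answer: 48669/5642 ≈ 8.6262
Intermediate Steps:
o = 10716 (o = 2679*4 = 10716)
(o + 37953)/(-6307 + y) = (10716 + 37953)/(-6307 + 11949) = 48669/5642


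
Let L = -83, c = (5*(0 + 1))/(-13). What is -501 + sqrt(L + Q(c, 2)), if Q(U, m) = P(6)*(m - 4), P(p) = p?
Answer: -501 + I*sqrt(95) ≈ -501.0 + 9.7468*I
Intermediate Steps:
c = -5/13 (c = (5*1)*(-1/13) = 5*(-1/13) = -5/13 ≈ -0.38462)
Q(U, m) = -24 + 6*m (Q(U, m) = 6*(m - 4) = 6*(-4 + m) = -24 + 6*m)
-501 + sqrt(L + Q(c, 2)) = -501 + sqrt(-83 + (-24 + 6*2)) = -501 + sqrt(-83 + (-24 + 12)) = -501 + sqrt(-83 - 12) = -501 + sqrt(-95) = -501 + I*sqrt(95)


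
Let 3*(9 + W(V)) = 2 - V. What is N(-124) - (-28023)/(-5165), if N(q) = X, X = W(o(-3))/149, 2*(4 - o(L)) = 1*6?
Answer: -12660571/2308755 ≈ -5.4837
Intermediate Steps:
o(L) = 1 (o(L) = 4 - 6/2 = 4 - 1/2*6 = 4 - 3 = 1)
W(V) = -25/3 - V/3 (W(V) = -9 + (2 - V)/3 = -9 + (2/3 - V/3) = -25/3 - V/3)
X = -26/447 (X = (-25/3 - 1/3*1)/149 = (-25/3 - 1/3)*(1/149) = -26/3*1/149 = -26/447 ≈ -0.058166)
N(q) = -26/447
N(-124) - (-28023)/(-5165) = -26/447 - (-28023)/(-5165) = -26/447 - (-28023)*(-1)/5165 = -26/447 - 1*28023/5165 = -26/447 - 28023/5165 = -12660571/2308755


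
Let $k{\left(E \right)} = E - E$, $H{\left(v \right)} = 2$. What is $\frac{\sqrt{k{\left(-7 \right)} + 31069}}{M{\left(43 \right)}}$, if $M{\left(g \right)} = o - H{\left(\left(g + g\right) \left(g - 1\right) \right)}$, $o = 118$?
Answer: $\frac{\sqrt{31069}}{116} \approx 1.5195$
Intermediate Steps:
$k{\left(E \right)} = 0$
$M{\left(g \right)} = 116$ ($M{\left(g \right)} = 118 - 2 = 116$)
$\frac{\sqrt{k{\left(-7 \right)} + 31069}}{M{\left(43 \right)}} = \frac{\sqrt{0 + 31069}}{116} = \sqrt{31069} \cdot \frac{1}{116} = \frac{\sqrt{31069}}{116}$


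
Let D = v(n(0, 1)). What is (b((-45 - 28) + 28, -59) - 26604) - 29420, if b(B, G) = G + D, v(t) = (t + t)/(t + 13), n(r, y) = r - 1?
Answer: -336499/6 ≈ -56083.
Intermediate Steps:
n(r, y) = -1 + r
v(t) = 2*t/(13 + t) (v(t) = (2*t)/(13 + t) = 2*t/(13 + t))
D = -⅙ (D = 2*(-1 + 0)/(13 + (-1 + 0)) = 2*(-1)/(13 - 1) = 2*(-1)/12 = 2*(-1)*(1/12) = -⅙ ≈ -0.16667)
b(B, G) = -⅙ + G (b(B, G) = G - ⅙ = -⅙ + G)
(b((-45 - 28) + 28, -59) - 26604) - 29420 = ((-⅙ - 59) - 26604) - 29420 = (-355/6 - 26604) - 29420 = -159979/6 - 29420 = -336499/6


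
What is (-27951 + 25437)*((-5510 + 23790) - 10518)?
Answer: -19513668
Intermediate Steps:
(-27951 + 25437)*((-5510 + 23790) - 10518) = -2514*(18280 - 10518) = -2514*7762 = -19513668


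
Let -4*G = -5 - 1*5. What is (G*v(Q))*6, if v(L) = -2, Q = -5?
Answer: -30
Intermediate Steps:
G = 5/2 (G = -(-5 - 1*5)/4 = -(-5 - 5)/4 = -¼*(-10) = 5/2 ≈ 2.5000)
(G*v(Q))*6 = ((5/2)*(-2))*6 = -5*6 = -30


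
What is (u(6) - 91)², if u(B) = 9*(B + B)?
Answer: 289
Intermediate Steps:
u(B) = 18*B (u(B) = 9*(2*B) = 18*B)
(u(6) - 91)² = (18*6 - 91)² = (108 - 91)² = 17² = 289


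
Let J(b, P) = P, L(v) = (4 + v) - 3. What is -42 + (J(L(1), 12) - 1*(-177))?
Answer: 147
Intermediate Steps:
L(v) = 1 + v
-42 + (J(L(1), 12) - 1*(-177)) = -42 + (12 - 1*(-177)) = -42 + (12 + 177) = -42 + 189 = 147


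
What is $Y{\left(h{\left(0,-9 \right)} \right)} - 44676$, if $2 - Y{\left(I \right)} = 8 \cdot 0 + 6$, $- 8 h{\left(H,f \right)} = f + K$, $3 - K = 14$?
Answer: $-44680$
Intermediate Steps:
$K = -11$ ($K = 3 - 14 = -11$)
$h{\left(H,f \right)} = \frac{11}{8} - \frac{f}{8}$ ($h{\left(H,f \right)} = - \frac{f - 11}{8} = - \frac{-11 + f}{8} = \frac{11}{8} - \frac{f}{8}$)
$Y{\left(I \right)} = -4$ ($Y{\left(I \right)} = 2 - \left(8 \cdot 0 + 6\right) = 2 - \left(0 + 6\right) = 2 - 6 = -4$)
$Y{\left(h{\left(0,-9 \right)} \right)} - 44676 = -4 - 44676 = -44680$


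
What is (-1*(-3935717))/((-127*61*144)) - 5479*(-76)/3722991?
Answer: -4729370664025/1384416541296 ≈ -3.4161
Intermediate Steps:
(-1*(-3935717))/((-127*61*144)) - 5479*(-76)/3722991 = 3935717/((-7747*144)) + 416404*(1/3722991) = 3935717/(-1115568) + 416404/3722991 = 3935717*(-1/1115568) + 416404/3722991 = -3935717/1115568 + 416404/3722991 = -4729370664025/1384416541296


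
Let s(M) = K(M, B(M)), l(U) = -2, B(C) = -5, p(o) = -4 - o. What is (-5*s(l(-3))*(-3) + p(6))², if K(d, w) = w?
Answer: 7225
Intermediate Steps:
s(M) = -5
(-5*s(l(-3))*(-3) + p(6))² = (-5*(-5)*(-3) + (-4 - 1*6))² = (25*(-3) + (-4 - 6))² = (-75 - 10)² = (-85)² = 7225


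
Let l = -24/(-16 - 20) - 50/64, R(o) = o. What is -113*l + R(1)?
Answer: 1339/96 ≈ 13.948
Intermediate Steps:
l = -11/96 (l = -24/(-36) - 50*1/64 = -24*(-1/36) - 25/32 = ⅔ - 25/32 = -11/96 ≈ -0.11458)
-113*l + R(1) = -113*(-11/96) + 1 = 1243/96 + 1 = 1339/96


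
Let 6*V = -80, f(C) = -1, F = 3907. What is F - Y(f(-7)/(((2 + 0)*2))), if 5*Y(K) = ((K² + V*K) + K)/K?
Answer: 234571/60 ≈ 3909.5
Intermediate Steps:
V = -40/3 (V = (⅙)*(-80) = -40/3 ≈ -13.333)
Y(K) = (K² - 37*K/3)/(5*K) (Y(K) = (((K² - 40*K/3) + K)/K)/5 = ((K² - 37*K/3)/K)/5 = (K² - 37*K/3)/(5*K))
F - Y(f(-7)/(((2 + 0)*2))) = 3907 - (-37/15 + (-1/((2 + 0)*2))/5) = 3907 - (-37/15 + (-1/(2*2))/5) = 3907 - (-37/15 + (-1/4)/5) = 3907 - (-37/15 + (-1*¼)/5) = 3907 - (-37/15 + (⅕)*(-¼)) = 3907 - (-37/15 - 1/20) = 3907 - 1*(-151/60) = 3907 + 151/60 = 234571/60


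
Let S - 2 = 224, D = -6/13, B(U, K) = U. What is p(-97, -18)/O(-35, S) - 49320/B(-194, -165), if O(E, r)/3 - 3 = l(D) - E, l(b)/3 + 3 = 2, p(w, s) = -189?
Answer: 122427/485 ≈ 252.43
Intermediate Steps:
D = -6/13 (D = -6*1/13 = -6/13 ≈ -0.46154)
l(b) = -3 (l(b) = -9 + 3*2 = -9 + 6 = -3)
S = 226 (S = 2 + 224 = 226)
O(E, r) = -3*E (O(E, r) = 9 + 3*(-3 - E) = 9 + (-9 - 3*E) = -3*E)
p(-97, -18)/O(-35, S) - 49320/B(-194, -165) = -189/((-3*(-35))) - 49320/(-194) = -189/105 - 49320*(-1/194) = -189*1/105 + 24660/97 = -9/5 + 24660/97 = 122427/485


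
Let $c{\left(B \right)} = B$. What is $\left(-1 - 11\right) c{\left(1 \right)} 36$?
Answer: $-432$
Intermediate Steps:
$\left(-1 - 11\right) c{\left(1 \right)} 36 = \left(-1 - 11\right) 1 \cdot 36 = \left(-12\right) 1 \cdot 36 = \left(-12\right) 36 = -432$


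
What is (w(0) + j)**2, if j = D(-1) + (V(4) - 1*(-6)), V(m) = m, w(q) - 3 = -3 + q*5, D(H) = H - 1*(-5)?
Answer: 196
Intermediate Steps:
D(H) = 5 + H (D(H) = H + 5 = 5 + H)
w(q) = 5*q (w(q) = 3 + (-3 + q*5) = 3 + (-3 + 5*q) = 5*q)
j = 14 (j = (5 - 1) + (4 - 1*(-6)) = 4 + (4 + 6) = 4 + 10 = 14)
(w(0) + j)**2 = (5*0 + 14)**2 = (0 + 14)**2 = 14**2 = 196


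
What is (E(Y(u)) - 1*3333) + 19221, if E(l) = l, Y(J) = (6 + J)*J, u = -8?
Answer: 15904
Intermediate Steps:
Y(J) = J*(6 + J)
(E(Y(u)) - 1*3333) + 19221 = (-8*(6 - 8) - 1*3333) + 19221 = (-8*(-2) - 3333) + 19221 = (16 - 3333) + 19221 = -3317 + 19221 = 15904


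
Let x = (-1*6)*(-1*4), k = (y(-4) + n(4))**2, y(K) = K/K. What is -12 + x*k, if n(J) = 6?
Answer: 1164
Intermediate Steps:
y(K) = 1
k = 49 (k = (1 + 6)**2 = 7**2 = 49)
x = 24 (x = -6*(-4) = 24)
-12 + x*k = -12 + 24*49 = -12 + 1176 = 1164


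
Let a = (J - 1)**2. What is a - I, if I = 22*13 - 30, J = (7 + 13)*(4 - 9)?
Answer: 9945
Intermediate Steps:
J = -100 (J = 20*(-5) = -100)
I = 256 (I = 286 - 30 = 256)
a = 10201 (a = (-100 - 1)**2 = (-101)**2 = 10201)
a - I = 10201 - 1*256 = 10201 - 256 = 9945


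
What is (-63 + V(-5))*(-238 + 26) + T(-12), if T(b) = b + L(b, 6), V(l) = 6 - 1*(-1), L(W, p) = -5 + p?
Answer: 11861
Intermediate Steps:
V(l) = 7 (V(l) = 6 + 1 = 7)
T(b) = 1 + b (T(b) = b + (-5 + 6) = b + 1 = 1 + b)
(-63 + V(-5))*(-238 + 26) + T(-12) = (-63 + 7)*(-238 + 26) + (1 - 12) = -56*(-212) - 11 = 11872 - 11 = 11861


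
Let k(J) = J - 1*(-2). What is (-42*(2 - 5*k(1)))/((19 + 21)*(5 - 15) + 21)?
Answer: -546/379 ≈ -1.4406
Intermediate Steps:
k(J) = 2 + J (k(J) = J + 2 = 2 + J)
(-42*(2 - 5*k(1)))/((19 + 21)*(5 - 15) + 21) = (-42*(2 - 5*(2 + 1)))/((19 + 21)*(5 - 15) + 21) = (-42*(2 - 5*3))/(40*(-10) + 21) = (-42*(2 - 15))/(-400 + 21) = -42*(-13)/(-379) = 546*(-1/379) = -546/379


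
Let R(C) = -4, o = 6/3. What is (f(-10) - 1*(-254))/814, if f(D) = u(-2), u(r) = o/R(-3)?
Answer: 507/1628 ≈ 0.31143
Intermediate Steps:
o = 2 (o = 6*(1/3) = 2)
u(r) = -1/2 (u(r) = 2/(-4) = 2*(-1/4) = -1/2)
f(D) = -1/2
(f(-10) - 1*(-254))/814 = (-1/2 - 1*(-254))/814 = (-1/2 + 254)*(1/814) = (507/2)*(1/814) = 507/1628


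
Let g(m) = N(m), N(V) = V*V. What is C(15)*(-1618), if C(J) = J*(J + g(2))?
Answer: -461130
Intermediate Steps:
N(V) = V²
g(m) = m²
C(J) = J*(4 + J) (C(J) = J*(J + 2²) = J*(J + 4) = J*(4 + J))
C(15)*(-1618) = (15*(4 + 15))*(-1618) = (15*19)*(-1618) = 285*(-1618) = -461130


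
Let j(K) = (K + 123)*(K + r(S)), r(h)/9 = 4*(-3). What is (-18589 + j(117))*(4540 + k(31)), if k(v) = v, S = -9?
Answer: -75096959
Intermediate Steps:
r(h) = -108 (r(h) = 9*(4*(-3)) = 9*(-12) = -108)
j(K) = (-108 + K)*(123 + K) (j(K) = (K + 123)*(K - 108) = (123 + K)*(-108 + K) = (-108 + K)*(123 + K))
(-18589 + j(117))*(4540 + k(31)) = (-18589 + (-13284 + 117² + 15*117))*(4540 + 31) = (-18589 + (-13284 + 13689 + 1755))*4571 = (-18589 + 2160)*4571 = -16429*4571 = -75096959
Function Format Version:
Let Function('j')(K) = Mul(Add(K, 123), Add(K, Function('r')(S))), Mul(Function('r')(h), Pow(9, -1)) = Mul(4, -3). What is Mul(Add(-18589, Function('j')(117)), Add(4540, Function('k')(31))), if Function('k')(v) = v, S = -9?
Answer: -75096959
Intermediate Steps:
Function('r')(h) = -108 (Function('r')(h) = Mul(9, Mul(4, -3)) = Mul(9, -12) = -108)
Function('j')(K) = Mul(Add(-108, K), Add(123, K)) (Function('j')(K) = Mul(Add(K, 123), Add(K, -108)) = Mul(Add(123, K), Add(-108, K)) = Mul(Add(-108, K), Add(123, K)))
Mul(Add(-18589, Function('j')(117)), Add(4540, Function('k')(31))) = Mul(Add(-18589, Add(-13284, Pow(117, 2), Mul(15, 117))), Add(4540, 31)) = Mul(Add(-18589, Add(-13284, 13689, 1755)), 4571) = Mul(Add(-18589, 2160), 4571) = Mul(-16429, 4571) = -75096959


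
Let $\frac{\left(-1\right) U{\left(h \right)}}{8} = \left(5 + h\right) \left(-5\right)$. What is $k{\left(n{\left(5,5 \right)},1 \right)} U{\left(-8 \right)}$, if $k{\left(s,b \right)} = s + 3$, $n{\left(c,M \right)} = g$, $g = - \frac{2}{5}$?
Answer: $-312$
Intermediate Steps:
$U{\left(h \right)} = 200 + 40 h$ ($U{\left(h \right)} = - 8 \left(5 + h\right) \left(-5\right) = - 8 \left(-25 - 5 h\right) = 200 + 40 h$)
$g = - \frac{2}{5}$ ($g = \left(-2\right) \frac{1}{5} = - \frac{2}{5} \approx -0.4$)
$n{\left(c,M \right)} = - \frac{2}{5}$
$k{\left(s,b \right)} = 3 + s$
$k{\left(n{\left(5,5 \right)},1 \right)} U{\left(-8 \right)} = \left(3 - \frac{2}{5}\right) \left(200 + 40 \left(-8\right)\right) = \frac{13 \left(200 - 320\right)}{5} = \frac{13}{5} \left(-120\right) = -312$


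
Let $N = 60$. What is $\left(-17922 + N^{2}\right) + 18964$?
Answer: $4642$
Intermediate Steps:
$\left(-17922 + N^{2}\right) + 18964 = \left(-17922 + 60^{2}\right) + 18964 = \left(-17922 + 3600\right) + 18964 = -14322 + 18964 = 4642$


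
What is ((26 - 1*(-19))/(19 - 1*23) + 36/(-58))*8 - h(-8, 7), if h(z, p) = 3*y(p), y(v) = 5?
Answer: -3189/29 ≈ -109.97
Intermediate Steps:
h(z, p) = 15 (h(z, p) = 3*5 = 15)
((26 - 1*(-19))/(19 - 1*23) + 36/(-58))*8 - h(-8, 7) = ((26 - 1*(-19))/(19 - 1*23) + 36/(-58))*8 - 1*15 = ((26 + 19)/(19 - 23) + 36*(-1/58))*8 - 15 = (45/(-4) - 18/29)*8 - 15 = (45*(-1/4) - 18/29)*8 - 15 = (-45/4 - 18/29)*8 - 15 = -1377/116*8 - 15 = -2754/29 - 15 = -3189/29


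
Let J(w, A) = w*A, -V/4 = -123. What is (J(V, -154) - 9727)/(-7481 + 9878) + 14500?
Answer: 34671005/2397 ≈ 14464.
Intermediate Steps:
V = 492 (V = -4*(-123) = 492)
J(w, A) = A*w
(J(V, -154) - 9727)/(-7481 + 9878) + 14500 = (-154*492 - 9727)/(-7481 + 9878) + 14500 = (-75768 - 9727)/2397 + 14500 = -85495*1/2397 + 14500 = -85495/2397 + 14500 = 34671005/2397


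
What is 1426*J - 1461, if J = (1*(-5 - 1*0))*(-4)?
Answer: 27059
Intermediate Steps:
J = 20 (J = (1*(-5 + 0))*(-4) = (1*(-5))*(-4) = -5*(-4) = 20)
1426*J - 1461 = 1426*20 - 1461 = 28520 - 1461 = 27059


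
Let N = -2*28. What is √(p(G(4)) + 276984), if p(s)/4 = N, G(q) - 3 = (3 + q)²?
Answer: 2*√69190 ≈ 526.08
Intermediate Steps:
G(q) = 3 + (3 + q)²
N = -56
p(s) = -224 (p(s) = 4*(-56) = -224)
√(p(G(4)) + 276984) = √(-224 + 276984) = √276760 = 2*√69190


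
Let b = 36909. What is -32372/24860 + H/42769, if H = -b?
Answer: -575518952/265809335 ≈ -2.1652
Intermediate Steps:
H = -36909 (H = -1*36909 = -36909)
-32372/24860 + H/42769 = -32372/24860 - 36909/42769 = -32372*1/24860 - 36909*1/42769 = -8093/6215 - 36909/42769 = -575518952/265809335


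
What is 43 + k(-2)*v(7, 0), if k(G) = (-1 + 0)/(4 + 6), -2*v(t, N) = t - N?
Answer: 867/20 ≈ 43.350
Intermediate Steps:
v(t, N) = N/2 - t/2 (v(t, N) = -(t - N)/2 = N/2 - t/2)
k(G) = -1/10
43 + k(-2)*v(7, 0) = 43 - ((1/2)*0 - 1/2*7)/10 = 43 - (0 - 7/2)/10 = 43 - 1/10*(-7/2) = 43 + 7/20 = 867/20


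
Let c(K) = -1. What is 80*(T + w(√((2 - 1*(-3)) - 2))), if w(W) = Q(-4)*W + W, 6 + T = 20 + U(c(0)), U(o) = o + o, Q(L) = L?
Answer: 960 - 240*√3 ≈ 544.31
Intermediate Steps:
U(o) = 2*o
T = 12 (T = -6 + (20 + 2*(-1)) = -6 + (20 - 2) = -6 + 18 = 12)
w(W) = -3*W (w(W) = -4*W + W = -3*W)
80*(T + w(√((2 - 1*(-3)) - 2))) = 80*(12 - 3*√((2 - 1*(-3)) - 2)) = 80*(12 - 3*√((2 + 3) - 2)) = 80*(12 - 3*√(5 - 2)) = 80*(12 - 3*√3) = 960 - 240*√3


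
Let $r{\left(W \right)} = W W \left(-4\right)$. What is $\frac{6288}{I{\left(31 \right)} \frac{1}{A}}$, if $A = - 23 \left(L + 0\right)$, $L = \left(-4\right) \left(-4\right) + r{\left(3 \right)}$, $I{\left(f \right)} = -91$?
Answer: $- \frac{2892480}{91} \approx -31786.0$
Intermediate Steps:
$r{\left(W \right)} = - 4 W^{2}$ ($r{\left(W \right)} = W^{2} \left(-4\right) = - 4 W^{2}$)
$L = -20$ ($L = \left(-4\right) \left(-4\right) - 4 \cdot 3^{2} = 16 - 36 = -20$)
$A = 460$ ($A = - 23 \left(-20 + 0\right) = \left(-23\right) \left(-20\right) = 460$)
$\frac{6288}{I{\left(31 \right)} \frac{1}{A}} = \frac{6288}{\left(-91\right) \frac{1}{460}} = \frac{6288}{- \frac{91}{460}} = 6288 \left(- \frac{460}{91}\right) = - \frac{2892480}{91}$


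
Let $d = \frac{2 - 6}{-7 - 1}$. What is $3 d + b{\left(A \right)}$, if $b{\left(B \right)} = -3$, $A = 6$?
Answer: $- \frac{3}{2} \approx -1.5$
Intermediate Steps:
$d = \frac{1}{2}$ ($d = - \frac{4}{-8} = \left(-4\right) \left(- \frac{1}{8}\right) = \frac{1}{2} \approx 0.5$)
$3 d + b{\left(A \right)} = 3 \cdot \frac{1}{2} - 3 = \frac{3}{2} - 3 = - \frac{3}{2}$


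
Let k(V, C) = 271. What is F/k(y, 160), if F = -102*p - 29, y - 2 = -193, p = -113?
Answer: 11497/271 ≈ 42.424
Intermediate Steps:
y = -191 (y = 2 - 193 = -191)
F = 11497 (F = -102*(-113) - 29 = 11526 - 29 = 11497)
F/k(y, 160) = 11497/271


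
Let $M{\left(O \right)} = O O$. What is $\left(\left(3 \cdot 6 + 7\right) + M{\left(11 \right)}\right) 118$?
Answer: $17228$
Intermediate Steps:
$M{\left(O \right)} = O^{2}$
$\left(\left(3 \cdot 6 + 7\right) + M{\left(11 \right)}\right) 118 = \left(\left(3 \cdot 6 + 7\right) + 11^{2}\right) 118 = \left(\left(18 + 7\right) + 121\right) 118 = \left(25 + 121\right) 118 = 146 \cdot 118 = 17228$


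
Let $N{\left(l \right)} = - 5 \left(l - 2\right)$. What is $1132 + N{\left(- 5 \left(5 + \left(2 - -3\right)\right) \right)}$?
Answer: $1392$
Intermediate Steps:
$N{\left(l \right)} = 10 - 5 l$ ($N{\left(l \right)} = - 5 \left(-2 + l\right) = 10 - 5 l$)
$1132 + N{\left(- 5 \left(5 + \left(2 - -3\right)\right) \right)} = 1132 - \left(-10 + 5 \left(- 5 \left(5 + \left(2 - -3\right)\right)\right)\right) = 1132 - \left(-10 + 5 \left(- 5 \left(5 + \left(2 + 3\right)\right)\right)\right) = 1132 - \left(-10 + 5 \left(- 5 \left(5 + 5\right)\right)\right) = 1132 - \left(-10 + 5 \left(\left(-5\right) 10\right)\right) = 1132 + \left(10 - -250\right) = 1132 + \left(10 + 250\right) = 1132 + 260 = 1392$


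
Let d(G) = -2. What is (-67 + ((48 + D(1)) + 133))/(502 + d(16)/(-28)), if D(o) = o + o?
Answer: 1624/7029 ≈ 0.23104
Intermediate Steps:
D(o) = 2*o
(-67 + ((48 + D(1)) + 133))/(502 + d(16)/(-28)) = (-67 + ((48 + 2*1) + 133))/(502 - 2/(-28)) = (-67 + ((48 + 2) + 133))/(502 - 2*(-1/28)) = (-67 + (50 + 133))/(502 + 1/14) = (-67 + 183)/(7029/14) = 116*(14/7029) = 1624/7029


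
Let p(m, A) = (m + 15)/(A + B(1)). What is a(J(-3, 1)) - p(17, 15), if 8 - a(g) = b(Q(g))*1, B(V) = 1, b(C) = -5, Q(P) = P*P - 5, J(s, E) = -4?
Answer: 11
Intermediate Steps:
Q(P) = -5 + P² (Q(P) = P² - 5 = -5 + P²)
p(m, A) = (15 + m)/(1 + A) (p(m, A) = (m + 15)/(A + 1) = (15 + m)/(1 + A))
a(g) = 13 (a(g) = 8 - (-5) = 8 - 1*(-5) = 8 + 5 = 13)
a(J(-3, 1)) - p(17, 15) = 13 - (15 + 17)/(1 + 15) = 13 - 32/16 = 13 - 1*2 = 13 - 2 = 11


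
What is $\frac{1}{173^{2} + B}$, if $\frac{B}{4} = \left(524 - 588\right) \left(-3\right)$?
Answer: $\frac{1}{30697} \approx 3.2576 \cdot 10^{-5}$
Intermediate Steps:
$B = 768$ ($B = 4 \left(524 - 588\right) \left(-3\right) = 4 \left(\left(-64\right) \left(-3\right)\right) = 4 \cdot 192 = 768$)
$\frac{1}{173^{2} + B} = \frac{1}{173^{2} + 768} = \frac{1}{29929 + 768} = \frac{1}{30697}$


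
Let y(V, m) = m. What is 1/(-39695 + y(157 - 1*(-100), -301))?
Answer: -1/39996 ≈ -2.5002e-5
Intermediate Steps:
1/(-39695 + y(157 - 1*(-100), -301)) = 1/(-39695 - 301) = 1/(-39996) = -1/39996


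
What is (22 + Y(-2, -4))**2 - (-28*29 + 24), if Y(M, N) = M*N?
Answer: 1688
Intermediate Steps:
(22 + Y(-2, -4))**2 - (-28*29 + 24) = (22 - 2*(-4))**2 - (-28*29 + 24) = (22 + 8)**2 - (-812 + 24) = 30**2 - 1*(-788) = 900 + 788 = 1688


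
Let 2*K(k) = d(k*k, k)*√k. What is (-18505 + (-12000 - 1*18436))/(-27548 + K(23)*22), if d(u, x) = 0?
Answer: 48941/27548 ≈ 1.7766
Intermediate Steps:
K(k) = 0 (K(k) = (0*√k)/2 = (½)*0 = 0)
(-18505 + (-12000 - 1*18436))/(-27548 + K(23)*22) = (-18505 + (-12000 - 1*18436))/(-27548 + 0*22) = (-18505 + (-12000 - 18436))/(-27548 + 0) = (-18505 - 30436)/(-27548) = -48941*(-1/27548) = 48941/27548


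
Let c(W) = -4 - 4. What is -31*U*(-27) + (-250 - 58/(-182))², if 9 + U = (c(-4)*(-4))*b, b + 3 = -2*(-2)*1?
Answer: 675661372/8281 ≈ 81592.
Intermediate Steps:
c(W) = -8
b = 1 (b = -3 - 2*(-2)*1 = -3 + 4*1 = -3 + 4 = 1)
U = 23 (U = -9 - 8*(-4)*1 = -9 + 32*1 = -9 + 32 = 23)
-31*U*(-27) + (-250 - 58/(-182))² = -31*23*(-27) + (-250 - 58/(-182))² = -713*(-27) + (-250 - 58*(-1/182))² = 19251 + (-250 + 29/91)² = 19251 + (-22721/91)² = 19251 + 516243841/8281 = 675661372/8281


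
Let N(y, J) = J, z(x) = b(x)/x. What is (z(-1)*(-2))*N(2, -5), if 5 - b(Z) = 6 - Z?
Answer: 20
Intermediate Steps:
b(Z) = -1 + Z (b(Z) = 5 - (6 - Z) = 5 + (-6 + Z) = -1 + Z)
z(x) = (-1 + x)/x
(z(-1)*(-2))*N(2, -5) = (((-1 - 1)/(-1))*(-2))*(-5) = (-1*(-2)*(-2))*(-5) = (2*(-2))*(-5) = -4*(-5) = 20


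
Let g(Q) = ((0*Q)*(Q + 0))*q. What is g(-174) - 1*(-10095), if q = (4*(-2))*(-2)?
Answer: 10095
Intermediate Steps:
q = 16 (q = -8*(-2) = 16)
g(Q) = 0 (g(Q) = ((0*Q)*(Q + 0))*16 = (0*Q)*16 = 0*16 = 0)
g(-174) - 1*(-10095) = 0 - 1*(-10095) = 0 + 10095 = 10095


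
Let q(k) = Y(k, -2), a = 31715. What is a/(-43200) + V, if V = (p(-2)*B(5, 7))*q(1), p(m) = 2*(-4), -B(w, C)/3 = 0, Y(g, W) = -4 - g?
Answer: -6343/8640 ≈ -0.73414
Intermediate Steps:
q(k) = -4 - k
B(w, C) = 0 (B(w, C) = -3*0 = 0)
p(m) = -8
V = 0 (V = (-8*0)*(-4 - 1*1) = 0*(-4 - 1) = 0*(-5) = 0)
a/(-43200) + V = 31715/(-43200) + 0 = 31715*(-1/43200) + 0 = -6343/8640 + 0 = -6343/8640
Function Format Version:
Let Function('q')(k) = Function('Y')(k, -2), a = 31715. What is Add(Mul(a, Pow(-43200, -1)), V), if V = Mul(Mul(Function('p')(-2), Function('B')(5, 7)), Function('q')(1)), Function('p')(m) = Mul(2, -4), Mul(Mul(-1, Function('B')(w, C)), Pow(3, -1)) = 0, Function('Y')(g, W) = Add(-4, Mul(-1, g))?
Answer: Rational(-6343, 8640) ≈ -0.73414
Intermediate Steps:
Function('q')(k) = Add(-4, Mul(-1, k))
Function('B')(w, C) = 0 (Function('B')(w, C) = Mul(-3, 0) = 0)
Function('p')(m) = -8
V = 0 (V = Mul(Mul(-8, 0), Add(-4, Mul(-1, 1))) = Mul(0, Add(-4, -1)) = Mul(0, -5) = 0)
Add(Mul(a, Pow(-43200, -1)), V) = Add(Mul(31715, Pow(-43200, -1)), 0) = Add(Mul(31715, Rational(-1, 43200)), 0) = Add(Rational(-6343, 8640), 0) = Rational(-6343, 8640)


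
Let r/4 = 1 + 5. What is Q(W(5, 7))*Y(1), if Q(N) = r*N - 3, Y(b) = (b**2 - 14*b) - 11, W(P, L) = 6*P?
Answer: -17208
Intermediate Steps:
r = 24 (r = 4*(1 + 5) = 4*6 = 24)
Y(b) = -11 + b**2 - 14*b
Q(N) = -3 + 24*N (Q(N) = 24*N - 3 = -3 + 24*N)
Q(W(5, 7))*Y(1) = (-3 + 24*(6*5))*(-11 + 1**2 - 14*1) = (-3 + 24*30)*(-11 + 1 - 14) = (-3 + 720)*(-24) = 717*(-24) = -17208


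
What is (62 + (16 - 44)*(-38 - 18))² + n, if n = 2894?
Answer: 2659794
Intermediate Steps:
(62 + (16 - 44)*(-38 - 18))² + n = (62 + (16 - 44)*(-38 - 18))² + 2894 = (62 - 28*(-56))² + 2894 = (62 + 1568)² + 2894 = 1630² + 2894 = 2656900 + 2894 = 2659794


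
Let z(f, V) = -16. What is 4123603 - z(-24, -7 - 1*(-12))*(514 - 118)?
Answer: 4129939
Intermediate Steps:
4123603 - z(-24, -7 - 1*(-12))*(514 - 118) = 4123603 - (-16)*(514 - 118) = 4123603 - (-16)*396 = 4123603 - 1*(-6336) = 4123603 + 6336 = 4129939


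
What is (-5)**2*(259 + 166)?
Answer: 10625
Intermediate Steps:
(-5)**2*(259 + 166) = 25*425 = 10625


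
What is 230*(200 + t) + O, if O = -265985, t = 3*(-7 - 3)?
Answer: -226885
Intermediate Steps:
t = -30 (t = 3*(-10) = -30)
230*(200 + t) + O = 230*(200 - 30) - 265985 = 230*170 - 265985 = 39100 - 265985 = -226885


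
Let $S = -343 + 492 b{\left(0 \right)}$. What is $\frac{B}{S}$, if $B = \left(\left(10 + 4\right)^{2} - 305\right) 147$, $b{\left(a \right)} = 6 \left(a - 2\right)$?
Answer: $\frac{16023}{6247} \approx 2.5649$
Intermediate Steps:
$b{\left(a \right)} = -12 + 6 a$ ($b{\left(a \right)} = 6 \left(-2 + a\right) = -12 + 6 a$)
$S = -6247$ ($S = -343 + 492 \left(-12 + 6 \cdot 0\right) = -343 + 492 \left(-12 + 0\right) = -343 + 492 \left(-12\right) = -343 - 5904 = -6247$)
$B = -16023$ ($B = \left(14^{2} - 305\right) 147 = \left(196 - 305\right) 147 = \left(-109\right) 147 = -16023$)
$\frac{B}{S} = - \frac{16023}{-6247} = \left(-16023\right) \left(- \frac{1}{6247}\right) = \frac{16023}{6247}$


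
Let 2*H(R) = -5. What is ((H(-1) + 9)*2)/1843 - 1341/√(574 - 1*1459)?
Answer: 13/1843 + 447*I*√885/295 ≈ 0.0070537 + 45.077*I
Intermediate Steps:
H(R) = -5/2 (H(R) = (½)*(-5) = -5/2)
((H(-1) + 9)*2)/1843 - 1341/√(574 - 1*1459) = ((-5/2 + 9)*2)/1843 - 1341/√(574 - 1*1459) = ((13/2)*2)*(1/1843) - 1341/√(574 - 1459) = 13*(1/1843) - 1341*(-I*√885/885) = 13/1843 - 1341*(-I*√885/885) = 13/1843 - (-447)*I*√885/295 = 13/1843 + 447*I*√885/295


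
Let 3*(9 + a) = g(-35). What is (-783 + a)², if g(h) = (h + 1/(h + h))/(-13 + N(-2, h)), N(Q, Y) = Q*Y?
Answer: 27676647769/44100 ≈ 6.2759e+5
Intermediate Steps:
g(h) = (h + 1/(2*h))/(-13 - 2*h) (g(h) = (h + 1/(h + h))/(-13 - 2*h) = (h + 1/(2*h))/(-13 - 2*h))
a = -1933/210 (a = -9 + ((-½ - 1*(-35)²)/((-35)*(13 + 2*(-35))))/3 = -9 + (-(-½ - 1*1225)/(35*(13 - 70)))/3 = -9 + (-1/35*(-½ - 1225)/(-57))/3 = -9 + (-1/35*(-1/57)*(-2451/2))/3 = -9 + (⅓)*(-43/70) = -9 - 43/210 = -1933/210 ≈ -9.2048)
(-783 + a)² = (-783 - 1933/210)² = (-166363/210)² = 27676647769/44100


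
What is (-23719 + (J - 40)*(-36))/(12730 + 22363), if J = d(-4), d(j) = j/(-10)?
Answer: -111467/175465 ≈ -0.63527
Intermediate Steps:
d(j) = -j/10 (d(j) = j*(-⅒) = -j/10)
J = ⅖ (J = -⅒*(-4) = ⅖ ≈ 0.40000)
(-23719 + (J - 40)*(-36))/(12730 + 22363) = (-23719 + (⅖ - 40)*(-36))/(12730 + 22363) = (-23719 - 198/5*(-36))/35093 = (-23719 + 7128/5)*(1/35093) = -111467/5*1/35093 = -111467/175465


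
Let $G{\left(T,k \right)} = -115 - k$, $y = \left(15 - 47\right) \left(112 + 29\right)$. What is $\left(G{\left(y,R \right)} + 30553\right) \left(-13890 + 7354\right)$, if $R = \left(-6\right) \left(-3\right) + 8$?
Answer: $-198772832$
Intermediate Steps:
$R = 26$ ($R = 18 + 8 = 26$)
$y = -4512$ ($y = \left(-32\right) 141 = -4512$)
$\left(G{\left(y,R \right)} + 30553\right) \left(-13890 + 7354\right) = \left(\left(-115 - 26\right) + 30553\right) \left(-13890 + 7354\right) = \left(\left(-115 - 26\right) + 30553\right) \left(-6536\right) = \left(-141 + 30553\right) \left(-6536\right) = 30412 \left(-6536\right) = -198772832$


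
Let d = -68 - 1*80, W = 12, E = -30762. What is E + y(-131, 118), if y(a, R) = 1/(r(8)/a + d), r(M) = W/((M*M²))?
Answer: -76341057022/2481667 ≈ -30762.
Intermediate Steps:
r(M) = 12/M³ (r(M) = 12/((M*M²)) = 12/(M³) = 12/M³)
d = -148 (d = -68 - 80 = -148)
y(a, R) = 1/(-148 + 3/(128*a)) (y(a, R) = 1/((12/8³)/a - 148) = 1/((12*(1/512))/a - 148) = 1/(3/(128*a) - 148) = 1/(-148 + 3/(128*a)))
E + y(-131, 118) = -30762 + 128*(-131)/(3 - 18944*(-131)) = -30762 + 128*(-131)/(3 + 2481664) = -30762 + 128*(-131)/2481667 = -30762 + 128*(-131)*(1/2481667) = -30762 - 16768/2481667 = -76341057022/2481667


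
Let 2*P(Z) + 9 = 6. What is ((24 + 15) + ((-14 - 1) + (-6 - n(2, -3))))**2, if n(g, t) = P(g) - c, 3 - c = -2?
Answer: 2401/4 ≈ 600.25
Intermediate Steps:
c = 5 (c = 3 - 1*(-2) = 3 + 2 = 5)
P(Z) = -3/2 (P(Z) = -9/2 + (1/2)*6 = -9/2 + 3 = -3/2)
n(g, t) = -13/2 (n(g, t) = -3/2 - 1*5 = -3/2 - 5 = -13/2)
((24 + 15) + ((-14 - 1) + (-6 - n(2, -3))))**2 = ((24 + 15) + ((-14 - 1) + (-6 - 1*(-13/2))))**2 = (39 + (-15 + (-6 + 13/2)))**2 = (39 + (-15 + 1/2))**2 = (39 - 29/2)**2 = (49/2)**2 = 2401/4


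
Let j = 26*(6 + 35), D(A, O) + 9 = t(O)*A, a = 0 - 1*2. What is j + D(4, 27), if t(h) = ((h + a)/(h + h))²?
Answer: 771178/729 ≈ 1057.9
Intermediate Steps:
a = -2 (a = 0 - 2 = -2)
t(h) = (-2 + h)²/(4*h²) (t(h) = ((h - 2)/(h + h))² = ((-2 + h)/((2*h)))² = ((-2 + h)*(1/(2*h)))² = ((-2 + h)/(2*h))² = (-2 + h)²/(4*h²))
D(A, O) = -9 + A*(-2 + O)²/(4*O²) (D(A, O) = -9 + ((-2 + O)²/(4*O²))*A = -9 + A*(-2 + O)²/(4*O²))
j = 1066 (j = 26*41 = 1066)
j + D(4, 27) = 1066 + (-9 + (¼)*4*(-2 + 27)²/27²) = 1066 + (-9 + (¼)*4*(1/729)*25²) = 1066 + (-9 + (¼)*4*(1/729)*625) = 1066 + (-9 + 625/729) = 1066 - 5936/729 = 771178/729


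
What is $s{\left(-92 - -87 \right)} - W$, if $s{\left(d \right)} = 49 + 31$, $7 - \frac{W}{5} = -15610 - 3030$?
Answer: $-93155$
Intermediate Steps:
$W = 93235$ ($W = 35 - 5 \left(-15610 - 3030\right) = 35 - -93200 = 35 + 93200 = 93235$)
$s{\left(d \right)} = 80$
$s{\left(-92 - -87 \right)} - W = 80 - 93235 = -93155$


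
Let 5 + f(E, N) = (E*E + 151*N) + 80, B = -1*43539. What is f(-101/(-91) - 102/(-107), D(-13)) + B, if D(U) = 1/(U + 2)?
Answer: -45338519872964/1042900859 ≈ -43474.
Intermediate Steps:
D(U) = 1/(2 + U)
B = -43539
f(E, N) = 75 + E² + 151*N (f(E, N) = -5 + ((E*E + 151*N) + 80) = -5 + ((E² + 151*N) + 80) = -5 + (80 + E² + 151*N) = 75 + E² + 151*N)
f(-101/(-91) - 102/(-107), D(-13)) + B = (75 + (-101/(-91) - 102/(-107))² + 151/(2 - 13)) - 43539 = (75 + (-101*(-1/91) - 102*(-1/107))² + 151/(-11)) - 43539 = (75 + (101/91 + 102/107)² + 151*(-1/11)) - 43539 = (75 + (20089/9737)² - 151/11) - 43539 = (75 + 403567921/94809169 - 151/11) - 43539 = 68340627037/1042900859 - 43539 = -45338519872964/1042900859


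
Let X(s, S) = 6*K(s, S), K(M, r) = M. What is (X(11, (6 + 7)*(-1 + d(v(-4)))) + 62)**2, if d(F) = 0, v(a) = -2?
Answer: 16384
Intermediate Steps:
X(s, S) = 6*s
(X(11, (6 + 7)*(-1 + d(v(-4)))) + 62)**2 = (6*11 + 62)**2 = (66 + 62)**2 = 128**2 = 16384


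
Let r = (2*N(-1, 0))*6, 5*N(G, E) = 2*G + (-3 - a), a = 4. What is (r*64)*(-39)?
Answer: 269568/5 ≈ 53914.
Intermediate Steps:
N(G, E) = -7/5 + 2*G/5 (N(G, E) = (2*G + (-3 - 1*4))/5 = (2*G + (-3 - 4))/5 = (2*G - 7)/5 = (-7 + 2*G)/5 = -7/5 + 2*G/5)
r = -108/5 (r = (2*(-7/5 + (2/5)*(-1)))*6 = (2*(-7/5 - 2/5))*6 = (2*(-9/5))*6 = -18/5*6 = -108/5 ≈ -21.600)
(r*64)*(-39) = -108/5*64*(-39) = -6912/5*(-39) = 269568/5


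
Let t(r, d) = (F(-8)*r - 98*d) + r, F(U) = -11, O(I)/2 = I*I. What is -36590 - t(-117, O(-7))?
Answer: -28156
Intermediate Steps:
O(I) = 2*I² (O(I) = 2*(I*I) = 2*I²)
t(r, d) = -98*d - 10*r (t(r, d) = (-11*r - 98*d) + r = (-98*d - 11*r) + r = -98*d - 10*r)
-36590 - t(-117, O(-7)) = -36590 - (-196*(-7)² - 10*(-117)) = -36590 - (-196*49 + 1170) = -36590 - (-98*98 + 1170) = -36590 - (-9604 + 1170) = -36590 - 1*(-8434) = -36590 + 8434 = -28156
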